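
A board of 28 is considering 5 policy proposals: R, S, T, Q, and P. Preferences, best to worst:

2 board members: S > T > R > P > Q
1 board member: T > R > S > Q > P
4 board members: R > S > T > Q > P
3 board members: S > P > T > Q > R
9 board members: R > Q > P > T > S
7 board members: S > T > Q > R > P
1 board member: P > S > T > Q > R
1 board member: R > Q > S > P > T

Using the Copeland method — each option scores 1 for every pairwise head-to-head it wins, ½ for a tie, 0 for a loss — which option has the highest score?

R

R: beats S, Q, and P; ties T → score 3.5.
S: beats T, Q, and P; loses to R → score 3.
T: beats Q; ties R and P; loses to S → score 2.
Q: beats P; loses to R, S, and T → score 1.
P: ties T; loses to R, S, and Q → score 0.5.
R has the best pairwise record.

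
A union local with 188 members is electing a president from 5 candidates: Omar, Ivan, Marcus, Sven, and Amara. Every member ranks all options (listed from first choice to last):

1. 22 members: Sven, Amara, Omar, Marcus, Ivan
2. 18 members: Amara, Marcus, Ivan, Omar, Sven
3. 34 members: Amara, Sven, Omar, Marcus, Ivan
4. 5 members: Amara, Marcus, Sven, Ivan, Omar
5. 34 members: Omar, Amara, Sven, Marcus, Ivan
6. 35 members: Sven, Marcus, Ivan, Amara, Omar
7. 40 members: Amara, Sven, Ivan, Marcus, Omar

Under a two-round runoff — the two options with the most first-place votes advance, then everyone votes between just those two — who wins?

Amara

Round 1 first-place votes: Omar 34, Ivan 0, Marcus 0, Sven 57, Amara 97.
Amara and Sven advance.
Runoff: Amara is preferred to Sven by 131 voters; Sven by 57.
Amara wins the runoff.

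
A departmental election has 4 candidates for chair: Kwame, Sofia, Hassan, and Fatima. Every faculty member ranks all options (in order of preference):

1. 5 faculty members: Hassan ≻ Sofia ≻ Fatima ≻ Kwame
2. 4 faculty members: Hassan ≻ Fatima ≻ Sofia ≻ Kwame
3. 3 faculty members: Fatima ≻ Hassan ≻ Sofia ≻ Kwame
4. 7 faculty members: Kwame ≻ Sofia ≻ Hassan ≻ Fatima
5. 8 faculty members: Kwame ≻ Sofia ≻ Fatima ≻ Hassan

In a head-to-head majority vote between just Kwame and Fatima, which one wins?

Voters preferring Kwame to Fatima: 15; preferring Fatima to Kwame: 12.
Kwame wins the head-to-head.

Kwame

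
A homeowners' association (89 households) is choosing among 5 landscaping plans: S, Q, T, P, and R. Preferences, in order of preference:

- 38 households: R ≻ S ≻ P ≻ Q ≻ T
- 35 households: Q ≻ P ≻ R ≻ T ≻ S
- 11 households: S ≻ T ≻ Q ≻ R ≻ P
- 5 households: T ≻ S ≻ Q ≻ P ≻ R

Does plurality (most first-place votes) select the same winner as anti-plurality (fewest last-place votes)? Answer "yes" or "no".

Plurality — first-place votes: S 11, Q 35, T 5, P 0, R 38. Winner: R.
Anti-plurality — last-place votes: S 35, Q 0, T 38, P 11, R 5. Winner: Q.
The two methods disagree.

no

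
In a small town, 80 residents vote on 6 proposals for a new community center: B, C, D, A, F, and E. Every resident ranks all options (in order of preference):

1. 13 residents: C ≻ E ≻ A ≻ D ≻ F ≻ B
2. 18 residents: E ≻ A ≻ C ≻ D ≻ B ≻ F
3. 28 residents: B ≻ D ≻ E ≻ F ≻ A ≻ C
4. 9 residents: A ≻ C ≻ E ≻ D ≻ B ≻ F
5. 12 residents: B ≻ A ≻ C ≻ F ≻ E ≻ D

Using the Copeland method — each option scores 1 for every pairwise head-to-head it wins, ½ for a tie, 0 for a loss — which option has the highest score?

B: beats F; ties C, D, A, and E → score 3.
C: beats D and F; ties B; loses to A and E → score 2.5.
D: beats F; ties B; loses to C, A, and E → score 1.5.
A: beats C, D, and F; ties B; loses to E → score 3.5.
F: loses to B, C, D, A, and E → score 0.
E: beats C, D, A, and F; ties B → score 4.5.
E has the best pairwise record.

E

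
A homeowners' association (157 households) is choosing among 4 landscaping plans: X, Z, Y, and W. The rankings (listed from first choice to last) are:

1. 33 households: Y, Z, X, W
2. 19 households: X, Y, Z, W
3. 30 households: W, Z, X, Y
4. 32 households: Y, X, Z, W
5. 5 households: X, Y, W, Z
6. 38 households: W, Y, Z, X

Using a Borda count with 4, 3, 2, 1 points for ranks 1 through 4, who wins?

Y

X: 33·2 + 19·4 + 30·2 + 32·3 + 5·4 + 38·1 = 356
Z: 33·3 + 19·2 + 30·3 + 32·2 + 5·1 + 38·2 = 372
Y: 33·4 + 19·3 + 30·1 + 32·4 + 5·3 + 38·3 = 476
W: 33·1 + 19·1 + 30·4 + 32·1 + 5·2 + 38·4 = 366
Y has the highest Borda score (476).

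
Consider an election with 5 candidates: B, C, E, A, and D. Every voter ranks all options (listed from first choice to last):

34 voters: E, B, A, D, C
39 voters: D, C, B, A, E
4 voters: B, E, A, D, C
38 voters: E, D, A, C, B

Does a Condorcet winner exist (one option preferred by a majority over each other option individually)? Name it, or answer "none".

E

E vs B: 72–43 for E.
E vs C: 76–39 for E.
E vs A: 76–39 for E.
E vs D: 76–39 for E.
E beats every other option head-to-head.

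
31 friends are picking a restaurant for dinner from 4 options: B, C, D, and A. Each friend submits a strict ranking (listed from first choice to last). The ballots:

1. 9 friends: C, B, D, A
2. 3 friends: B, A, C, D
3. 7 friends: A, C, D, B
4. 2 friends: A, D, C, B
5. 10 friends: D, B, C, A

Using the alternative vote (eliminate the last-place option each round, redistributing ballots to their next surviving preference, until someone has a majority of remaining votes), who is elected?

D

Round 1: B 3, C 9, D 10, A 9. Eliminate B.
Round 2: C 9, D 10, A 12. Eliminate C.
Round 3: D 19, A 12. D has a majority.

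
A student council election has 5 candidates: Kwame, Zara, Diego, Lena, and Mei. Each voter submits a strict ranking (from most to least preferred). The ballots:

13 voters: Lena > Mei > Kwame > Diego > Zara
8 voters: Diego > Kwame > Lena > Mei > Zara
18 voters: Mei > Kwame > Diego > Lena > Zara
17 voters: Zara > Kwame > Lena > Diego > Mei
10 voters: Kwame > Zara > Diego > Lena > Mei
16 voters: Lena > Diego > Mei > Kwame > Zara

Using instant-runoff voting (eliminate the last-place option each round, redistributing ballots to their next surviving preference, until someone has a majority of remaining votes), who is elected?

Round 1: Kwame 10, Zara 17, Diego 8, Lena 29, Mei 18. Eliminate Diego.
Round 2: Kwame 18, Zara 17, Lena 29, Mei 18. Eliminate Zara.
Round 3: Kwame 35, Lena 29, Mei 18. Eliminate Mei.
Round 4: Kwame 53, Lena 29. Kwame has a majority.

Kwame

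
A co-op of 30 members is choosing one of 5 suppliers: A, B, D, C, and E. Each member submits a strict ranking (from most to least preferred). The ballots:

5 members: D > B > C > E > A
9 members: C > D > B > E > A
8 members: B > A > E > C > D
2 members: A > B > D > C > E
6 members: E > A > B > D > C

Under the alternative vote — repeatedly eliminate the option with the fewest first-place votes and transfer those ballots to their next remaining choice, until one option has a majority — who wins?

B

Round 1: A 2, B 8, D 5, C 9, E 6. Eliminate A.
Round 2: B 10, D 5, C 9, E 6. Eliminate D.
Round 3: B 15, C 9, E 6. Eliminate E.
Round 4: B 21, C 9. B has a majority.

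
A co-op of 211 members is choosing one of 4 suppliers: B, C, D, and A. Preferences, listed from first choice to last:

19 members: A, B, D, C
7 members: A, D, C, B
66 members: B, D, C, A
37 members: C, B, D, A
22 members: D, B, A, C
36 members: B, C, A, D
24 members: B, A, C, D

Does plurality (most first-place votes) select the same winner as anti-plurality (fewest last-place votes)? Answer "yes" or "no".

yes

Plurality — first-place votes: B 126, C 37, D 22, A 26. Winner: B.
Anti-plurality — last-place votes: B 7, C 41, D 60, A 103. Winner: B.
The two methods agree.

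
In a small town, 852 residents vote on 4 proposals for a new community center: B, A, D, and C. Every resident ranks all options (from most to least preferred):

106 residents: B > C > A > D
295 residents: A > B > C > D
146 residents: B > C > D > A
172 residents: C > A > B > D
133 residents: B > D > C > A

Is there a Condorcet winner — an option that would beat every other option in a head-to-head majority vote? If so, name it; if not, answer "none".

Checking pairwise contests:
A beats B 467–385.
C beats A 557–295.
B beats D 852–0.
B beats C 680–172.
Every option loses at least one head-to-head, so there is no Condorcet winner.

none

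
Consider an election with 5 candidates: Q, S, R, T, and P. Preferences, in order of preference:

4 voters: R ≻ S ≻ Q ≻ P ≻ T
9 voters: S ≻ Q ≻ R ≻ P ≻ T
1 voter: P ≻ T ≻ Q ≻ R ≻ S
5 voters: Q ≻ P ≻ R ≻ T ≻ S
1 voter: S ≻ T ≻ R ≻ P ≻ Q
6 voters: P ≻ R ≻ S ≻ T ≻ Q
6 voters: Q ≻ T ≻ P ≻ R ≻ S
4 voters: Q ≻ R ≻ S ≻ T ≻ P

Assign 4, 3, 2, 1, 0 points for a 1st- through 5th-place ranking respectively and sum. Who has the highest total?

Q

Q: 4·2 + 9·3 + 1·2 + 5·4 + 1·0 + 6·0 + 6·4 + 4·4 = 97
S: 4·3 + 9·4 + 1·0 + 5·0 + 1·4 + 6·2 + 6·0 + 4·2 = 72
R: 4·4 + 9·2 + 1·1 + 5·2 + 1·2 + 6·3 + 6·1 + 4·3 = 83
T: 4·0 + 9·0 + 1·3 + 5·1 + 1·3 + 6·1 + 6·3 + 4·1 = 39
P: 4·1 + 9·1 + 1·4 + 5·3 + 1·1 + 6·4 + 6·2 + 4·0 = 69
Q has the highest Borda score (97).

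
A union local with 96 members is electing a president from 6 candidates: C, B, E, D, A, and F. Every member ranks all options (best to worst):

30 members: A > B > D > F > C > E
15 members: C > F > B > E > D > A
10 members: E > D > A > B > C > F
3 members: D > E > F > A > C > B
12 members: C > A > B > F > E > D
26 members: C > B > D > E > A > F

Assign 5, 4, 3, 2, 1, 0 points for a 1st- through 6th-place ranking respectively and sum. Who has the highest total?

C: 30·1 + 15·5 + 10·1 + 3·1 + 12·5 + 26·5 = 308
B: 30·4 + 15·3 + 10·2 + 3·0 + 12·3 + 26·4 = 325
E: 30·0 + 15·2 + 10·5 + 3·4 + 12·1 + 26·2 = 156
D: 30·3 + 15·1 + 10·4 + 3·5 + 12·0 + 26·3 = 238
A: 30·5 + 15·0 + 10·3 + 3·2 + 12·4 + 26·1 = 260
F: 30·2 + 15·4 + 10·0 + 3·3 + 12·2 + 26·0 = 153
B has the highest Borda score (325).

B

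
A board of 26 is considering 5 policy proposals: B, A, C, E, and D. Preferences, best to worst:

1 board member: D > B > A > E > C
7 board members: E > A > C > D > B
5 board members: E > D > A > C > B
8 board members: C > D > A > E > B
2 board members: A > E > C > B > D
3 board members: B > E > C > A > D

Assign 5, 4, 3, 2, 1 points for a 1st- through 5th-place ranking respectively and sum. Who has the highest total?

E

B: 1·4 + 7·1 + 5·1 + 8·1 + 2·2 + 3·5 = 43
A: 1·3 + 7·4 + 5·3 + 8·3 + 2·5 + 3·2 = 86
C: 1·1 + 7·3 + 5·2 + 8·5 + 2·3 + 3·3 = 87
E: 1·2 + 7·5 + 5·5 + 8·2 + 2·4 + 3·4 = 98
D: 1·5 + 7·2 + 5·4 + 8·4 + 2·1 + 3·1 = 76
E has the highest Borda score (98).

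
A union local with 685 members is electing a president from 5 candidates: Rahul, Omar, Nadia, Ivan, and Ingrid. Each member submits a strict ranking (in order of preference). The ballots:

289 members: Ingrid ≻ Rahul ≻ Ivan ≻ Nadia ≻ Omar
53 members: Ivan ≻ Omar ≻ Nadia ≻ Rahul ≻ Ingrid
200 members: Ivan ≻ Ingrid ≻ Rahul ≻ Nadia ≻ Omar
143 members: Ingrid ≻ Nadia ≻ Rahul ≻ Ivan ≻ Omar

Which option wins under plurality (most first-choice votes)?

Ingrid

First-place votes: Rahul 0, Omar 0, Nadia 0, Ivan 253, Ingrid 432.
Ingrid has the most first-place votes.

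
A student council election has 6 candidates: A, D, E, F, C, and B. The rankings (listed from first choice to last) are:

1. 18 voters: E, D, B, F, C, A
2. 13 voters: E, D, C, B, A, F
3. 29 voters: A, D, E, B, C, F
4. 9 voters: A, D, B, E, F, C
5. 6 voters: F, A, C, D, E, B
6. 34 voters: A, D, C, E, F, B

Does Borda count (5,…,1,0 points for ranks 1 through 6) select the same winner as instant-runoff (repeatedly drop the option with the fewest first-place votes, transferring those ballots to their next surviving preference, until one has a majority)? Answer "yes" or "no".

no

Borda — scores: A 397, D 424, E 334, F 109, C 206, B 165. Winner: D.
Instant-runoff — R1 A 72, D 0, E 31, F 6, C 0, B 0 (A winner). Winner: A.
The two methods disagree.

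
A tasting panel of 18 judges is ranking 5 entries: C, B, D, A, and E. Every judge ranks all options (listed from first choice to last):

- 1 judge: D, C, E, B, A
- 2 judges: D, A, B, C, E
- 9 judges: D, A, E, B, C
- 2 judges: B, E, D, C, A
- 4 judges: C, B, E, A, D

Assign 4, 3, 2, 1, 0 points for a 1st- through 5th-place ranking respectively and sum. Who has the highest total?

D

C: 1·3 + 2·1 + 9·0 + 2·1 + 4·4 = 23
B: 1·1 + 2·2 + 9·1 + 2·4 + 4·3 = 34
D: 1·4 + 2·4 + 9·4 + 2·2 + 4·0 = 52
A: 1·0 + 2·3 + 9·3 + 2·0 + 4·1 = 37
E: 1·2 + 2·0 + 9·2 + 2·3 + 4·2 = 34
D has the highest Borda score (52).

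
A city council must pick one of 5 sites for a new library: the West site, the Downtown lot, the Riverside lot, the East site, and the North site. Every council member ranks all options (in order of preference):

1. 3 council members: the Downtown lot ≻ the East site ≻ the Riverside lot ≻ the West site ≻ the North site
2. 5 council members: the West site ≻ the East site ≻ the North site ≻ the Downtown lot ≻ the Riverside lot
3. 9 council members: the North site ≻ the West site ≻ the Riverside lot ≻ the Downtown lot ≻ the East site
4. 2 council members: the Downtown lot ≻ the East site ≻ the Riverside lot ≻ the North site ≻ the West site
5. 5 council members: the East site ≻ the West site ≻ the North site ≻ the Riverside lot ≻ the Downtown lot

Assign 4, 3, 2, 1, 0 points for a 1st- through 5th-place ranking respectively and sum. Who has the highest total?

the West site

the West site: 3·1 + 5·4 + 9·3 + 2·0 + 5·3 = 65
the Downtown lot: 3·4 + 5·1 + 9·1 + 2·4 + 5·0 = 34
the Riverside lot: 3·2 + 5·0 + 9·2 + 2·2 + 5·1 = 33
the East site: 3·3 + 5·3 + 9·0 + 2·3 + 5·4 = 50
the North site: 3·0 + 5·2 + 9·4 + 2·1 + 5·2 = 58
the West site has the highest Borda score (65).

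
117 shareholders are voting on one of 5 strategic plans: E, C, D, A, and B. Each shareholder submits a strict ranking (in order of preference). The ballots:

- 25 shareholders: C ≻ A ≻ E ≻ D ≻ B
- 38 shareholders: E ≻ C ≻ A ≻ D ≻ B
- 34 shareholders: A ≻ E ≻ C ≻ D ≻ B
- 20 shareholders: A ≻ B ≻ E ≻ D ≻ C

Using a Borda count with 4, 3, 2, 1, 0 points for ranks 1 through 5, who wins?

E: 25·2 + 38·4 + 34·3 + 20·2 = 344
C: 25·4 + 38·3 + 34·2 + 20·0 = 282
D: 25·1 + 38·1 + 34·1 + 20·1 = 117
A: 25·3 + 38·2 + 34·4 + 20·4 = 367
B: 25·0 + 38·0 + 34·0 + 20·3 = 60
A has the highest Borda score (367).

A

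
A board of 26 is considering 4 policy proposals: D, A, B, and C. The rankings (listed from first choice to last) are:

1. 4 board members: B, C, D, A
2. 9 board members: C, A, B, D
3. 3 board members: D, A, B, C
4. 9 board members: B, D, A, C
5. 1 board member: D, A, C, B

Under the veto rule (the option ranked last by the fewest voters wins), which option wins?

B

Last-place votes: D 9, A 4, B 1, C 12.
B is ranked last by the fewest voters, so B wins.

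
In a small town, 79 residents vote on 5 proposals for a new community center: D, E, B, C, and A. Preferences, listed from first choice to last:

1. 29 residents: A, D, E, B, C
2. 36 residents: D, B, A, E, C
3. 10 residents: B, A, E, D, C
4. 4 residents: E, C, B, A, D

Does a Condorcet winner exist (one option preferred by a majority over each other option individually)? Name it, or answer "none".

none

Checking pairwise contests:
A beats D 43–36.
D beats E 65–14.
D beats B 65–14.
D beats C 75–4.
B beats A 50–29.
Every option loses at least one head-to-head, so there is no Condorcet winner.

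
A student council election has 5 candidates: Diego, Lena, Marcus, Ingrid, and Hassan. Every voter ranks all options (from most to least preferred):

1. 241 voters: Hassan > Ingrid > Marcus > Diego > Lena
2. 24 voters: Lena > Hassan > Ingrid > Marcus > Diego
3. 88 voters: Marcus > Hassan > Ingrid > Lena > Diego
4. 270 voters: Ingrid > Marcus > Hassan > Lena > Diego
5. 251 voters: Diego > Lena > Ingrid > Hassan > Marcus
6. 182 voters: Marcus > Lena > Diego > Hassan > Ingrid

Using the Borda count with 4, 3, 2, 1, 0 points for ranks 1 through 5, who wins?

Diego: 241·1 + 24·0 + 88·0 + 270·0 + 251·4 + 182·2 = 1609
Lena: 241·0 + 24·4 + 88·1 + 270·1 + 251·3 + 182·3 = 1753
Marcus: 241·2 + 24·1 + 88·4 + 270·3 + 251·0 + 182·4 = 2396
Ingrid: 241·3 + 24·2 + 88·2 + 270·4 + 251·2 + 182·0 = 2529
Hassan: 241·4 + 24·3 + 88·3 + 270·2 + 251·1 + 182·1 = 2273
Ingrid has the highest Borda score (2529).

Ingrid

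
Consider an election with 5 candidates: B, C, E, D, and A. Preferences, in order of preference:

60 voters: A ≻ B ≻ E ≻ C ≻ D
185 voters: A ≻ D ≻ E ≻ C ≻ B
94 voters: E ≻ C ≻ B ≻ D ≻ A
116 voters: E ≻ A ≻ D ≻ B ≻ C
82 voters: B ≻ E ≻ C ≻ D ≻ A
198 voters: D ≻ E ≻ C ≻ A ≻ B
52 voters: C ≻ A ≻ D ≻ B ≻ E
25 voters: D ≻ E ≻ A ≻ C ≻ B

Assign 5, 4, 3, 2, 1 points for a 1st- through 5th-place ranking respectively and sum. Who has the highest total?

E

B: 60·4 + 185·1 + 94·3 + 116·2 + 82·5 + 198·1 + 52·2 + 25·1 = 1676
C: 60·2 + 185·2 + 94·4 + 116·1 + 82·3 + 198·3 + 52·5 + 25·2 = 2132
E: 60·3 + 185·3 + 94·5 + 116·5 + 82·4 + 198·4 + 52·1 + 25·4 = 3057
D: 60·1 + 185·4 + 94·2 + 116·3 + 82·2 + 198·5 + 52·3 + 25·5 = 2771
A: 60·5 + 185·5 + 94·1 + 116·4 + 82·1 + 198·2 + 52·4 + 25·3 = 2544
E has the highest Borda score (3057).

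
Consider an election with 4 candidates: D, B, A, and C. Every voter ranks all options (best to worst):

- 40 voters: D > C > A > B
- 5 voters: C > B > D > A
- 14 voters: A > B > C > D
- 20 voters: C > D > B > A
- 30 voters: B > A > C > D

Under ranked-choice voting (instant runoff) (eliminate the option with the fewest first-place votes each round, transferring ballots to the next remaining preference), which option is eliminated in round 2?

Round 1: D 40, B 30, A 14, C 25. Eliminate A.
Round 2: D 40, B 44, C 25. Eliminate C.

C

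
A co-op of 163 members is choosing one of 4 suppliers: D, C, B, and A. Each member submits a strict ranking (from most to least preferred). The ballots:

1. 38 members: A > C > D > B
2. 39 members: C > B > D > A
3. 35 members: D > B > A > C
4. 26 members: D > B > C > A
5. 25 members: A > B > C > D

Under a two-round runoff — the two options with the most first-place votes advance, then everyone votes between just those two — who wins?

D

Round 1 first-place votes: D 61, C 39, B 0, A 63.
A and D advance.
Runoff: A is preferred to D by 63 voters; D by 100.
D wins the runoff.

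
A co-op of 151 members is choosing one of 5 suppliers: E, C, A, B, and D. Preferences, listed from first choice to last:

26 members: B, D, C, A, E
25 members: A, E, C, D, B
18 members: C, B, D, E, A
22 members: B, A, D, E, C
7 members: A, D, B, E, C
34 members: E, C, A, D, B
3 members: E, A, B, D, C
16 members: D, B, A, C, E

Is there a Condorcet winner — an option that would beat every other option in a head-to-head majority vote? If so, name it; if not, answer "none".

Checking pairwise contests:
A beats E 96–55.
E beats C 91–60.
C beats A 78–73.
C beats B 77–74.
C beats D 77–74.
Every option loses at least one head-to-head, so there is no Condorcet winner.

none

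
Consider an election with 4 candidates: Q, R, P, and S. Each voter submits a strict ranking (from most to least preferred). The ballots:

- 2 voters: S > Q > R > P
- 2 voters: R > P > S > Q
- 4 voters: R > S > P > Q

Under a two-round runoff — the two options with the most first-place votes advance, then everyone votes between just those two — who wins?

R

Round 1 first-place votes: Q 0, R 6, P 0, S 2.
R and S advance.
Runoff: R is preferred to S by 6 voters; S by 2.
R wins the runoff.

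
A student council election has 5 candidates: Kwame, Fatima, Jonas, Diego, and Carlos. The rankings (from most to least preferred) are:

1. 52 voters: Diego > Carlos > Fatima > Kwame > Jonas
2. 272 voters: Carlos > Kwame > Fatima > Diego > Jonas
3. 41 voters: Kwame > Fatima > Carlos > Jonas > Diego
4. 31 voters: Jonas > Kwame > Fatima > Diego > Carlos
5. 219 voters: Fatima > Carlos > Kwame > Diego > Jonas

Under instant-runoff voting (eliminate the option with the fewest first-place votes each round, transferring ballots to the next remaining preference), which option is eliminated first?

Round 1: Kwame 41, Fatima 219, Jonas 31, Diego 52, Carlos 272. Eliminate Jonas.

Jonas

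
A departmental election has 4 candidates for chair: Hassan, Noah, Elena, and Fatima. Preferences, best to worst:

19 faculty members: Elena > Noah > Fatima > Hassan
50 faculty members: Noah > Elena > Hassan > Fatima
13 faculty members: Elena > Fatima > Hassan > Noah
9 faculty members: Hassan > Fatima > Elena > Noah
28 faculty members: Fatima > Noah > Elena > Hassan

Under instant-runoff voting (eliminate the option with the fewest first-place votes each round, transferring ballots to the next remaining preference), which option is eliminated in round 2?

Round 1: Hassan 9, Noah 50, Elena 32, Fatima 28. Eliminate Hassan.
Round 2: Noah 50, Elena 32, Fatima 37. Eliminate Elena.

Elena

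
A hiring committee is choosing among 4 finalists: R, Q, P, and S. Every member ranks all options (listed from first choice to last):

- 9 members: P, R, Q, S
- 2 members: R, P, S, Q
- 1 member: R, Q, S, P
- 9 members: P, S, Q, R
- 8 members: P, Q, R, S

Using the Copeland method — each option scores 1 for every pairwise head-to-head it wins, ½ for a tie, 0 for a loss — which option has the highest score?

P

R: beats S; loses to Q and P → score 1.
Q: beats R and S; loses to P → score 2.
P: beats R, Q, and S → score 3.
S: loses to R, Q, and P → score 0.
P has the best pairwise record.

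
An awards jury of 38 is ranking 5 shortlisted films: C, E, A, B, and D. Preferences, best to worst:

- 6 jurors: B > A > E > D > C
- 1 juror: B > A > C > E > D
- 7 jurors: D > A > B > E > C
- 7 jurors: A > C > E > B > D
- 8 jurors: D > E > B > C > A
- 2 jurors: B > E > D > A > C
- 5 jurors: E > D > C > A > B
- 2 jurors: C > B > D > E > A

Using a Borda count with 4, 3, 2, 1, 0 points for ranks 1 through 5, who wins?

D

C: 6·0 + 1·2 + 7·0 + 7·3 + 8·1 + 2·0 + 5·2 + 2·4 = 49
E: 6·2 + 1·1 + 7·1 + 7·2 + 8·3 + 2·3 + 5·4 + 2·1 = 86
A: 6·3 + 1·3 + 7·3 + 7·4 + 8·0 + 2·1 + 5·1 + 2·0 = 77
B: 6·4 + 1·4 + 7·2 + 7·1 + 8·2 + 2·4 + 5·0 + 2·3 = 79
D: 6·1 + 1·0 + 7·4 + 7·0 + 8·4 + 2·2 + 5·3 + 2·2 = 89
D has the highest Borda score (89).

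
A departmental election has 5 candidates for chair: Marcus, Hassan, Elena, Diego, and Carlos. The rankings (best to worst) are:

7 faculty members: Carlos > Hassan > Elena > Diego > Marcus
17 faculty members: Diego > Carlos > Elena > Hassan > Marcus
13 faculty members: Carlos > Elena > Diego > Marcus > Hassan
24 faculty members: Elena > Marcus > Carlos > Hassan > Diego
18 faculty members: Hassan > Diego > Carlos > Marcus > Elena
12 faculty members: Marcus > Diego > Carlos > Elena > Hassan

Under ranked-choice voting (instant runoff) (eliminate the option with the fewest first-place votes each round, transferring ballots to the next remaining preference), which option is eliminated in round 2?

Hassan

Round 1: Marcus 12, Hassan 18, Elena 24, Diego 17, Carlos 20. Eliminate Marcus.
Round 2: Hassan 18, Elena 24, Diego 29, Carlos 20. Eliminate Hassan.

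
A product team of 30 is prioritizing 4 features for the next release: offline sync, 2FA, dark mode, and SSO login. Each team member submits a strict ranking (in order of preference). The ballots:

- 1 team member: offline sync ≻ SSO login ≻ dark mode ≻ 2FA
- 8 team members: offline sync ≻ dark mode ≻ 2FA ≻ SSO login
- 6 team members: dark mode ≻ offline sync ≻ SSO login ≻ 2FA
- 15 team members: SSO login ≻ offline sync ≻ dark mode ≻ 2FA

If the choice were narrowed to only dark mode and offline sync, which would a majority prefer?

offline sync

Voters preferring dark mode to offline sync: 6; preferring offline sync to dark mode: 24.
offline sync wins the head-to-head.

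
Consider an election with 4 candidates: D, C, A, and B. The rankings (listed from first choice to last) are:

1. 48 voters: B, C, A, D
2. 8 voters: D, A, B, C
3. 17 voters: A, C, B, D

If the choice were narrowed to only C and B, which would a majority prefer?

Voters preferring C to B: 17; preferring B to C: 56.
B wins the head-to-head.

B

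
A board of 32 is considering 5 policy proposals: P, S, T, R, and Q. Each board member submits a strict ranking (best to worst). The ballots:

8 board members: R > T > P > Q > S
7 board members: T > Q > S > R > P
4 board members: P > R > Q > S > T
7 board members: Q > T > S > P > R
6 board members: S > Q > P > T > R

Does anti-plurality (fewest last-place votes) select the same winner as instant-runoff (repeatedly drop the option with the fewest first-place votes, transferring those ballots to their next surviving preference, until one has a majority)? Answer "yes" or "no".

Anti-plurality — last-place votes: P 7, S 8, T 4, R 13, Q 0. Winner: Q.
Instant-runoff — R1 P 4, S 6, T 7, R 8, Q 7 (P out); R2 S 6, T 7, R 12, Q 7 (S out); R3 T 7, R 12, Q 13 (T out); R4 R 12, Q 20 (Q winner). Winner: Q.
The two methods agree.

yes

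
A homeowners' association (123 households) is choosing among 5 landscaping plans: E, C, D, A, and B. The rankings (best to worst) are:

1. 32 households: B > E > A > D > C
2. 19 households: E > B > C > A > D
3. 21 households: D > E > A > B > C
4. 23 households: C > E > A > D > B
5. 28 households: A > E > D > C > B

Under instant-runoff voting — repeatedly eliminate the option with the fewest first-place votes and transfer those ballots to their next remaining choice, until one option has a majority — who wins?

A

Round 1: E 19, C 23, D 21, A 28, B 32. Eliminate E.
Round 2: C 23, D 21, A 28, B 51. Eliminate D.
Round 3: C 23, A 49, B 51. Eliminate C.
Round 4: A 72, B 51. A has a majority.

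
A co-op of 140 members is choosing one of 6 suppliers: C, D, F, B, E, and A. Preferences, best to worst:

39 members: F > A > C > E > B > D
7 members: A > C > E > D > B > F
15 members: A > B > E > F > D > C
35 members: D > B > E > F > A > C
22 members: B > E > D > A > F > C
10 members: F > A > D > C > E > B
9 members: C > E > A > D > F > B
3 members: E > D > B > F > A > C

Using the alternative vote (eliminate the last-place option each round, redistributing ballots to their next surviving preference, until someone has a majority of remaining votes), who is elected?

Round 1: C 9, D 35, F 49, B 22, E 3, A 22. Eliminate E.
Round 2: C 9, D 38, F 49, B 22, A 22. Eliminate C.
Round 3: D 38, F 49, B 22, A 31. Eliminate B.
Round 4: D 60, F 49, A 31. Eliminate A.
Round 5: D 76, F 64. D has a majority.

D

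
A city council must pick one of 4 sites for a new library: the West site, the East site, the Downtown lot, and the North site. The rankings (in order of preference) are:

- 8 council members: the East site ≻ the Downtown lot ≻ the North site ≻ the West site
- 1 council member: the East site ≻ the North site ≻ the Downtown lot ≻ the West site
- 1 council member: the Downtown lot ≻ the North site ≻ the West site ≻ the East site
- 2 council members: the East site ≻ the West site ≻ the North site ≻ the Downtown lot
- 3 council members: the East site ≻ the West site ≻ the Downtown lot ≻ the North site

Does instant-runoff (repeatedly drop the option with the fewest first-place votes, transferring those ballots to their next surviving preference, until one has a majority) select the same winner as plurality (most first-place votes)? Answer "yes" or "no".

yes

Instant-runoff — R1 the West site 0, the East site 14, the Downtown lot 1, the North site 0 (the East site winner). Winner: the East site.
Plurality — first-place votes: the West site 0, the East site 14, the Downtown lot 1, the North site 0. Winner: the East site.
The two methods agree.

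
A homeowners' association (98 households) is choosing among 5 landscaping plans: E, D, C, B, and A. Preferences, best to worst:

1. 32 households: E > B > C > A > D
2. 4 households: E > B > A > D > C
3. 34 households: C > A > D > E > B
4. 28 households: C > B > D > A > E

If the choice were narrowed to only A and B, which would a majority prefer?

B

Voters preferring A to B: 34; preferring B to A: 64.
B wins the head-to-head.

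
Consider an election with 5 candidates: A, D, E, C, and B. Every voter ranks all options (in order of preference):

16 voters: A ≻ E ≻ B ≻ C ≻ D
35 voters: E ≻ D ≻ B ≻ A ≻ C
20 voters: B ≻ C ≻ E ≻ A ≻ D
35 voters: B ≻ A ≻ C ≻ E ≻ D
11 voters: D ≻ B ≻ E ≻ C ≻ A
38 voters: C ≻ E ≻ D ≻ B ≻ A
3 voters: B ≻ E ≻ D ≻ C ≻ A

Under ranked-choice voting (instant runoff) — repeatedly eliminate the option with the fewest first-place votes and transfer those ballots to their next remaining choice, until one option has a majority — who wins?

E

Round 1: A 16, D 11, E 35, C 38, B 58. Eliminate D.
Round 2: A 16, E 35, C 38, B 69. Eliminate A.
Round 3: E 51, C 38, B 69. Eliminate C.
Round 4: E 89, B 69. E has a majority.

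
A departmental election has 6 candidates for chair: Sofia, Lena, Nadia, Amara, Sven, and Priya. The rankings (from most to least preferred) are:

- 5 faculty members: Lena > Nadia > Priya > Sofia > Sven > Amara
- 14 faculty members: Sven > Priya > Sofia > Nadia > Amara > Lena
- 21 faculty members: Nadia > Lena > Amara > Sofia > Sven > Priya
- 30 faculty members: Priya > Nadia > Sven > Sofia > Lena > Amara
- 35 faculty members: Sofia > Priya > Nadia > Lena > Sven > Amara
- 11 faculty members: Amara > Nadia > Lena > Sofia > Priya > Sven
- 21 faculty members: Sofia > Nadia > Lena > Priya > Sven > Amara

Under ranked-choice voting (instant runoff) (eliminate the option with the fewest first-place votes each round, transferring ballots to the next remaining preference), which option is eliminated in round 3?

Sven

Round 1: Sofia 56, Lena 5, Nadia 21, Amara 11, Sven 14, Priya 30. Eliminate Lena.
Round 2: Sofia 56, Nadia 26, Amara 11, Sven 14, Priya 30. Eliminate Amara.
Round 3: Sofia 56, Nadia 37, Sven 14, Priya 30. Eliminate Sven.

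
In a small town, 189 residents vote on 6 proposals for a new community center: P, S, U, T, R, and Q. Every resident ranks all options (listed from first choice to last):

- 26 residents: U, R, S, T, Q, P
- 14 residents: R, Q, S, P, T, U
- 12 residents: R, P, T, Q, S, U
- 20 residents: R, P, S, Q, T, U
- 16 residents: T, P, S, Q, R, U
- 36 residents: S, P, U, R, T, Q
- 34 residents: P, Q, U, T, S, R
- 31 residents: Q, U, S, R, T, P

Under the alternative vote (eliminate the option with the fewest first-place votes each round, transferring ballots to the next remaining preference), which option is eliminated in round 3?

Q

Round 1: P 34, S 36, U 26, T 16, R 46, Q 31. Eliminate T.
Round 2: P 50, S 36, U 26, R 46, Q 31. Eliminate U.
Round 3: P 50, S 36, R 72, Q 31. Eliminate Q.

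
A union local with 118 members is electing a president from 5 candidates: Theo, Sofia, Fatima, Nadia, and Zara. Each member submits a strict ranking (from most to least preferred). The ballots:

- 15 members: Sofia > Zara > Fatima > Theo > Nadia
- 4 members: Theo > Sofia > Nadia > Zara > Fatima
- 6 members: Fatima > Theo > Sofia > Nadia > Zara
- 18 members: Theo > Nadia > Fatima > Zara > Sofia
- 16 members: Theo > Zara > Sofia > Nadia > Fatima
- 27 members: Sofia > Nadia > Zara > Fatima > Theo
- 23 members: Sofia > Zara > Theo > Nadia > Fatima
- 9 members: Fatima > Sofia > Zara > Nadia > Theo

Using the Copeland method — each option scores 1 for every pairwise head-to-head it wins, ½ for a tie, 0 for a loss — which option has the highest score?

Theo: beats Fatima and Nadia; loses to Sofia and Zara → score 2.
Sofia: beats Theo, Fatima, Nadia, and Zara → score 4.
Fatima: loses to Theo, Sofia, Nadia, and Zara → score 0.
Nadia: beats Fatima; loses to Theo, Sofia, and Zara → score 1.
Zara: beats Theo, Fatima, and Nadia; loses to Sofia → score 3.
Sofia has the best pairwise record.

Sofia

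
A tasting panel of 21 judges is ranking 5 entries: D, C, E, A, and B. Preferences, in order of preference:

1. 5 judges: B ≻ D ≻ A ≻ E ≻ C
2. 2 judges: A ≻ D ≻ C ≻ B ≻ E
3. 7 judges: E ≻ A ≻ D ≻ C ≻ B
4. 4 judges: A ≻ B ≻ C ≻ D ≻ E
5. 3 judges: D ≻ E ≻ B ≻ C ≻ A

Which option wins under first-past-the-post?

First-place votes: D 3, C 0, E 7, A 6, B 5.
E has the most first-place votes.

E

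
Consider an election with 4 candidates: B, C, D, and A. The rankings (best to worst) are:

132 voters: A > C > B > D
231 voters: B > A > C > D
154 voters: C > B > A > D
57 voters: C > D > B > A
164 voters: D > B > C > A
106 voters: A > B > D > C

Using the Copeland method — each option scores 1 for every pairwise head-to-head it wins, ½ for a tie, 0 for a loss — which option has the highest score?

B

B: beats C, D, and A → score 3.
C: beats D; loses to B and A → score 1.
D: loses to B, C, and A → score 0.
A: beats C and D; loses to B → score 2.
B has the best pairwise record.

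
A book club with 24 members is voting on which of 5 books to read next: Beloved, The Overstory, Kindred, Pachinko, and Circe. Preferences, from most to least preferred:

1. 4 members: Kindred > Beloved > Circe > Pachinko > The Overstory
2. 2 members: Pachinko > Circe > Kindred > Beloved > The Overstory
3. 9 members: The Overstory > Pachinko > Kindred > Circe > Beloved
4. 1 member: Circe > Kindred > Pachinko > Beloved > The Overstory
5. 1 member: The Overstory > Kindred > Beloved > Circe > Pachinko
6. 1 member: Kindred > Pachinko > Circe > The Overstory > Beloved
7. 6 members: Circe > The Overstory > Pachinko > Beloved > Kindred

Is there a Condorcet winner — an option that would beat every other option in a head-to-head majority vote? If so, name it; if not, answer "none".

none

Checking pairwise contests:
The Overstory beats Beloved 17–7.
Circe beats The Overstory 14–10.
The Overstory beats Kindred 16–8.
The Overstory beats Pachinko 16–8.
Kindred beats Circe 15–9.
Every option loses at least one head-to-head, so there is no Condorcet winner.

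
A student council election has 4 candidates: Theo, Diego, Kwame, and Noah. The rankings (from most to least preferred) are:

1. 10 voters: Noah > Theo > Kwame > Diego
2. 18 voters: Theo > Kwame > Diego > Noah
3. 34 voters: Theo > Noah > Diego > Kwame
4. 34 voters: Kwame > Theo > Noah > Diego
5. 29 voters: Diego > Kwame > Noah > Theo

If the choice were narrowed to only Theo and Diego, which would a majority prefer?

Voters preferring Theo to Diego: 96; preferring Diego to Theo: 29.
Theo wins the head-to-head.

Theo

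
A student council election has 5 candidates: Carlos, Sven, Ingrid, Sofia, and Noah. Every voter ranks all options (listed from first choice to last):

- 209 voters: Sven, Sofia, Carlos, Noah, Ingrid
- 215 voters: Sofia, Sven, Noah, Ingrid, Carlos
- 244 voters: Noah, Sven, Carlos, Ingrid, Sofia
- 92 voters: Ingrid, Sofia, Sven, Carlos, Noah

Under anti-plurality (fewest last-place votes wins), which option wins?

Last-place votes: Carlos 215, Sven 0, Ingrid 209, Sofia 244, Noah 92.
Sven is ranked last by the fewest voters, so Sven wins.

Sven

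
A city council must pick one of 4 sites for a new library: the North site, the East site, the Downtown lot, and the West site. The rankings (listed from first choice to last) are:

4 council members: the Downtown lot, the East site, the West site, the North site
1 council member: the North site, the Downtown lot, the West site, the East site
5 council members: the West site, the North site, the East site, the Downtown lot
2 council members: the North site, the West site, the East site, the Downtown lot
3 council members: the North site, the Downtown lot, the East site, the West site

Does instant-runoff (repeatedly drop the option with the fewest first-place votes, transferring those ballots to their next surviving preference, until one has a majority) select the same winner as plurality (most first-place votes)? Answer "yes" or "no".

Instant-runoff — R1 the North site 6, the East site 0, the Downtown lot 4, the West site 5 (the East site out); R2 the North site 6, the Downtown lot 4, the West site 5 (the Downtown lot out); R3 the North site 6, the West site 9 (the West site winner). Winner: the West site.
Plurality — first-place votes: the North site 6, the East site 0, the Downtown lot 4, the West site 5. Winner: the North site.
The two methods disagree.

no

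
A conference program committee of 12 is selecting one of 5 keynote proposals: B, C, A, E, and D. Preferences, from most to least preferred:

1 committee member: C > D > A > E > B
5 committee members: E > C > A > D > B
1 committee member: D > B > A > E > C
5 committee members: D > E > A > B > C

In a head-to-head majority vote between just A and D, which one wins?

Voters preferring A to D: 5; preferring D to A: 7.
D wins the head-to-head.

D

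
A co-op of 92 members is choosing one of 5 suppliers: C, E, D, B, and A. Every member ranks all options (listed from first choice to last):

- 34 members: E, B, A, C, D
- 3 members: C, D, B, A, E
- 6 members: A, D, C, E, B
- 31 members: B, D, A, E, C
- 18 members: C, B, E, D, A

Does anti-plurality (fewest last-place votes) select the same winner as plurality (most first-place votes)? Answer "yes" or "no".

Anti-plurality — last-place votes: C 31, E 3, D 34, B 6, A 18. Winner: E.
Plurality — first-place votes: C 21, E 34, D 0, B 31, A 6. Winner: E.
The two methods agree.

yes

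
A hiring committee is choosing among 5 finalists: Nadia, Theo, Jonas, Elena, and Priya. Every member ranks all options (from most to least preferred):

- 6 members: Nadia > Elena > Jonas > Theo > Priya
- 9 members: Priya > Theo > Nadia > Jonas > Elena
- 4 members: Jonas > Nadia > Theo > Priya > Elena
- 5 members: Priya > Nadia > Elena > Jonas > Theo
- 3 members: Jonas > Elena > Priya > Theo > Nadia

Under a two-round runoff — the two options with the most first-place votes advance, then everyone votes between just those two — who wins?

Round 1 first-place votes: Nadia 6, Theo 0, Jonas 7, Elena 0, Priya 14.
Priya and Jonas advance.
Runoff: Priya is preferred to Jonas by 14 voters; Jonas by 13.
Priya wins the runoff.

Priya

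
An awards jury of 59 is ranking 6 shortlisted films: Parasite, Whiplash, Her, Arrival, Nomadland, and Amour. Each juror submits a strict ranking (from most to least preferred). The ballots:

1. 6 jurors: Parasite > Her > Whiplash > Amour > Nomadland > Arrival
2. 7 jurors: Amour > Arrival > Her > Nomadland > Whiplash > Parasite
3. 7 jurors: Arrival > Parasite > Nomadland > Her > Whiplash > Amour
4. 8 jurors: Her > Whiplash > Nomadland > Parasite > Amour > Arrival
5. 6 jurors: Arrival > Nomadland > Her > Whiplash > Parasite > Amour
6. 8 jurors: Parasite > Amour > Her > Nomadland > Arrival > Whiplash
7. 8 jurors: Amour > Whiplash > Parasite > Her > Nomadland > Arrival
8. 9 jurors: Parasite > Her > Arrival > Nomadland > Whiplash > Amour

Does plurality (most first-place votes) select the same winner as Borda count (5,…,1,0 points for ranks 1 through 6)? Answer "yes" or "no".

Plurality — first-place votes: Parasite 23, Whiplash 0, Her 8, Arrival 13, Nomadland 0, Amour 15. Winner: Parasite.
Borda — scores: Parasite 189, Whiplash 117, Her 193, Arrival 128, Nomadland 131, Amour 127. Winner: Her.
The two methods disagree.

no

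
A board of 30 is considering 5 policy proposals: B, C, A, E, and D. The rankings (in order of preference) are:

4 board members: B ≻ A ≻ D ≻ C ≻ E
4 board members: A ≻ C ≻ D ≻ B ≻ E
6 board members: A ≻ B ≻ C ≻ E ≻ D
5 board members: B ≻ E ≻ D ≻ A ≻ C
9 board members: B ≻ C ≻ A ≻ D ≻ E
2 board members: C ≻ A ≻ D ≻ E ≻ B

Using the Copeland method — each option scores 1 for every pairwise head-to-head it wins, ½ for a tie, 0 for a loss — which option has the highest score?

B: beats C, A, E, and D → score 4.
C: beats E and D; loses to B and A → score 2.
A: beats C, E, and D; loses to B → score 3.
E: loses to B, C, A, and D → score 0.
D: beats E; loses to B, C, and A → score 1.
B has the best pairwise record.

B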